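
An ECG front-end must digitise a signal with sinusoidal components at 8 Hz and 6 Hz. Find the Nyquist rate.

Highest-frequency component: 8 Hz.
Nyquist rate = 2 × 8 Hz = 16 Hz.

16 Hz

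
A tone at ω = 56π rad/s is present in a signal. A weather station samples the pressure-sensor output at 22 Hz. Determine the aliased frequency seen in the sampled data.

6 Hz

ω = 56π rad/s → f = ω/(2π) = 28 Hz.
28 Hz mod fs = 6 Hz.
6 Hz ≤ fs/2 = 11 Hz, appears at 6 Hz.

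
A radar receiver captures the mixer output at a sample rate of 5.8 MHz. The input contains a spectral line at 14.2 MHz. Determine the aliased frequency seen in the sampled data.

14.2 MHz mod fs = 2.6 MHz.
2.6 MHz ≤ fs/2 = 2.9 MHz, appears at 2.6 MHz.

2.6 MHz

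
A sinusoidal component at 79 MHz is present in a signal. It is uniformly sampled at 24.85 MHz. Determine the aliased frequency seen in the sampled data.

4.45 MHz

79 MHz mod fs = 4.45 MHz.
4.45 MHz ≤ fs/2 = 12.425 MHz, appears at 4.45 MHz.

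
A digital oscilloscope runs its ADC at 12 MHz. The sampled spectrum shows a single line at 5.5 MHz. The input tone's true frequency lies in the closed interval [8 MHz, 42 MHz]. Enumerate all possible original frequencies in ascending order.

17.5 MHz, 18.5 MHz, 29.5 MHz, 30.5 MHz, 41.5 MHz

Frequencies that alias to 5.5 MHz are k·fs ± 5.5 MHz for integer k ≥ 0.
k=0: 5.5 MHz.
k=1: 6.5 MHz, 17.5 MHz.
k=2: 18.5 MHz, 29.5 MHz.
k=3: 30.5 MHz, 41.5 MHz.
k=4: 42.5 MHz, 53.5 MHz.
Within [8 MHz, 42 MHz]: 17.5 MHz, 18.5 MHz, 29.5 MHz, 30.5 MHz, 41.5 MHz.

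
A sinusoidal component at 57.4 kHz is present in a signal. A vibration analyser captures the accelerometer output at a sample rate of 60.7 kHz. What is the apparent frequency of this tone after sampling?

57.4 kHz > fs/2 = 30.35 kHz, folds to fs − 57.4 kHz = 3.3 kHz.

3.3 kHz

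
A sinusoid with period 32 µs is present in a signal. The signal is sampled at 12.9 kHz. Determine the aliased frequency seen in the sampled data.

5.45 kHz

T = 32 µs → f = 1/T = 31.25 kHz.
31.25 kHz mod fs = 5.45 kHz.
5.45 kHz ≤ fs/2 = 6.45 kHz, appears at 5.45 kHz.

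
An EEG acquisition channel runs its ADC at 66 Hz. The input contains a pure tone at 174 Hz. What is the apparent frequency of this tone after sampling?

24 Hz

174 Hz mod fs = 42 Hz.
42 Hz > fs/2 = 33 Hz, folds to fs − 42 Hz = 24 Hz.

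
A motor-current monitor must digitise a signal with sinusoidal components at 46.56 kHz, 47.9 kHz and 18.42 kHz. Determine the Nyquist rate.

Highest-frequency component: 47.9 kHz.
Nyquist rate = 2 × 47.9 kHz = 95.8 kHz.

95.8 kHz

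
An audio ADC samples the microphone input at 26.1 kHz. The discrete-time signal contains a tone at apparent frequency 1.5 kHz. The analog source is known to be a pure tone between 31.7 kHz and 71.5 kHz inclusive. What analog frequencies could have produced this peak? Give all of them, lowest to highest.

Frequencies that alias to 1.5 kHz are k·fs ± 1.5 kHz for integer k ≥ 0.
k=0: 1.5 kHz.
k=1: 24.6 kHz, 27.6 kHz.
k=2: 50.7 kHz, 53.7 kHz.
k=3: 76.8 kHz, 79.8 kHz.
Within [31.7 kHz, 71.5 kHz]: 50.7 kHz, 53.7 kHz.

50.7 kHz, 53.7 kHz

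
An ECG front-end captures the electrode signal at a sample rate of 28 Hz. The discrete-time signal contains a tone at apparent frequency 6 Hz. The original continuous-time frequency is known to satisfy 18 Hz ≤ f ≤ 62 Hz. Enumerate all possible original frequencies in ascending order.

22 Hz, 34 Hz, 50 Hz, 62 Hz

Frequencies that alias to 6 Hz are k·fs ± 6 Hz for integer k ≥ 0.
k=0: 6 Hz.
k=1: 22 Hz, 34 Hz.
k=2: 50 Hz, 62 Hz.
k=3: 78 Hz, 90 Hz.
Within [18 Hz, 62 Hz]: 22 Hz, 34 Hz, 50 Hz, 62 Hz.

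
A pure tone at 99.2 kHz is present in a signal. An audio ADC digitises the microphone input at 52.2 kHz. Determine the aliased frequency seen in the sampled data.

99.2 kHz mod fs = 47 kHz.
47 kHz > fs/2 = 26.1 kHz, folds to fs − 47 kHz = 5.2 kHz.

5.2 kHz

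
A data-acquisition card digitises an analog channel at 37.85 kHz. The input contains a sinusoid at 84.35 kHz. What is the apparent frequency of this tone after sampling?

8.65 kHz

84.35 kHz mod fs = 8.65 kHz.
8.65 kHz ≤ fs/2 = 18.925 kHz, appears at 8.65 kHz.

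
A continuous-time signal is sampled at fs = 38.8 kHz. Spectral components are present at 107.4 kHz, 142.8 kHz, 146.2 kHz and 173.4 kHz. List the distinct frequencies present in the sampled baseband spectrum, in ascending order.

9 kHz, 12.4 kHz, 18.2 kHz

fs/2 = 19.4 kHz.
107.4 kHz mod fs = 29.8 kHz.
29.8 kHz > fs/2 = 19.4 kHz, folds to fs − 29.8 kHz = 9 kHz.
142.8 kHz mod fs = 26.4 kHz.
26.4 kHz > fs/2 = 19.4 kHz, folds to fs − 26.4 kHz = 12.4 kHz.
146.2 kHz mod fs = 29.8 kHz.
29.8 kHz > fs/2 = 19.4 kHz, folds to fs − 29.8 kHz = 9 kHz.
173.4 kHz mod fs = 18.2 kHz.
18.2 kHz ≤ fs/2 = 19.4 kHz, appears at 18.2 kHz.
Distinct values: {9 kHz, 12.4 kHz, 18.2 kHz}.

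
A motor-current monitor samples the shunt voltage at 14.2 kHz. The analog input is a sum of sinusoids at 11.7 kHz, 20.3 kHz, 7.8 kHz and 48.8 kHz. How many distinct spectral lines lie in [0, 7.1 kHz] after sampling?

4

fs/2 = 7.1 kHz.
11.7 kHz > fs/2 = 7.1 kHz, folds to fs − 11.7 kHz = 2.5 kHz.
20.3 kHz mod fs = 6.1 kHz.
6.1 kHz ≤ fs/2 = 7.1 kHz, appears at 6.1 kHz.
7.8 kHz > fs/2 = 7.1 kHz, folds to fs − 7.8 kHz = 6.4 kHz.
48.8 kHz mod fs = 6.2 kHz.
6.2 kHz ≤ fs/2 = 7.1 kHz, appears at 6.2 kHz.
Distinct values: {2.5 kHz, 6.1 kHz, 6.2 kHz, 6.4 kHz} → 4.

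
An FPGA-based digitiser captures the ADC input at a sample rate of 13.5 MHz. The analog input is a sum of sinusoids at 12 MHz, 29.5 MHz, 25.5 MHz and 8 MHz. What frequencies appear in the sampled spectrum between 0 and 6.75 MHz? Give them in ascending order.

1.5 MHz, 2.5 MHz, 5.5 MHz

fs/2 = 6.75 MHz.
12 MHz > fs/2 = 6.75 MHz, folds to fs − 12 MHz = 1.5 MHz.
29.5 MHz mod fs = 2.5 MHz.
2.5 MHz ≤ fs/2 = 6.75 MHz, appears at 2.5 MHz.
25.5 MHz mod fs = 12 MHz.
12 MHz > fs/2 = 6.75 MHz, folds to fs − 12 MHz = 1.5 MHz.
8 MHz > fs/2 = 6.75 MHz, folds to fs − 8 MHz = 5.5 MHz.
Distinct values: {1.5 MHz, 2.5 MHz, 5.5 MHz}.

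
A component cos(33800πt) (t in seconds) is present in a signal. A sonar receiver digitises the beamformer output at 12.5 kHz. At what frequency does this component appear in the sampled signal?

ω = 33800π rad/s → f = ω/(2π) = 16900 Hz = 16.9 kHz.
16.9 kHz mod fs = 4.4 kHz.
4.4 kHz ≤ fs/2 = 6.25 kHz, appears at 4.4 kHz.

4.4 kHz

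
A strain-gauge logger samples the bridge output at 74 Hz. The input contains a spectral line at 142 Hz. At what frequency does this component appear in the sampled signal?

142 Hz mod fs = 68 Hz.
68 Hz > fs/2 = 37 Hz, folds to fs − 68 Hz = 6 Hz.

6 Hz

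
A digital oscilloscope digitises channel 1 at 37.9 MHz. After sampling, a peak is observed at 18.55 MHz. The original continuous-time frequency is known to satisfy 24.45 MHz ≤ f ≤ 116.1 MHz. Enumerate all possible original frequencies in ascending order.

Frequencies that alias to 18.55 MHz are k·fs ± 18.55 MHz for integer k ≥ 0.
k=0: 18.55 MHz.
k=1: 19.35 MHz, 56.45 MHz.
k=2: 57.25 MHz, 94.35 MHz.
k=3: 95.15 MHz, 132.25 MHz.
k=4: 133.05 MHz, 170.15 MHz.
Within [24.45 MHz, 116.1 MHz]: 56.45 MHz, 57.25 MHz, 94.35 MHz, 95.15 MHz.

56.45 MHz, 57.25 MHz, 94.35 MHz, 95.15 MHz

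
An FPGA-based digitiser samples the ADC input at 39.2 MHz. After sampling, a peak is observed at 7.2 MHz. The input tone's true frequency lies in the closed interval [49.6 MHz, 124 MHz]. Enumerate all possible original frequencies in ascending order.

Frequencies that alias to 7.2 MHz are k·fs ± 7.2 MHz for integer k ≥ 0.
k=0: 7.2 MHz.
k=1: 32 MHz, 46.4 MHz.
k=2: 71.2 MHz, 85.6 MHz.
k=3: 110.4 MHz, 124.8 MHz.
k=4: 149.6 MHz, 164 MHz.
Within [49.6 MHz, 124 MHz]: 71.2 MHz, 85.6 MHz, 110.4 MHz.

71.2 MHz, 85.6 MHz, 110.4 MHz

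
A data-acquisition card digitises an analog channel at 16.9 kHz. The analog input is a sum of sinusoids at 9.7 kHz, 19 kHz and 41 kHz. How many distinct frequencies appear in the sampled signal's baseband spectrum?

2

fs/2 = 8.45 kHz.
9.7 kHz > fs/2 = 8.45 kHz, folds to fs − 9.7 kHz = 7.2 kHz.
19 kHz mod fs = 2.1 kHz.
2.1 kHz ≤ fs/2 = 8.45 kHz, appears at 2.1 kHz.
41 kHz mod fs = 7.2 kHz.
7.2 kHz ≤ fs/2 = 8.45 kHz, appears at 7.2 kHz.
Distinct values: {2.1 kHz, 7.2 kHz} → 2.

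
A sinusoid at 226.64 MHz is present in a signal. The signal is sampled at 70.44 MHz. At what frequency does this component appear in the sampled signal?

15.32 MHz

226.64 MHz mod fs = 15.32 MHz.
15.32 MHz ≤ fs/2 = 35.22 MHz, appears at 15.32 MHz.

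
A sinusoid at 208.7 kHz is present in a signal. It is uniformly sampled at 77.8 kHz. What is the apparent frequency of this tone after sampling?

208.7 kHz mod fs = 53.1 kHz.
53.1 kHz > fs/2 = 38.9 kHz, folds to fs − 53.1 kHz = 24.7 kHz.

24.7 kHz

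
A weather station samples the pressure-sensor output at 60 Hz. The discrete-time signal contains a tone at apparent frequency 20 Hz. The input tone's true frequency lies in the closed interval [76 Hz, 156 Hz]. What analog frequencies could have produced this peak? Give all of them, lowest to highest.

Frequencies that alias to 20 Hz are k·fs ± 20 Hz for integer k ≥ 0.
k=0: 20 Hz.
k=1: 40 Hz, 80 Hz.
k=2: 100 Hz, 140 Hz.
k=3: 160 Hz, 200 Hz.
Within [76 Hz, 156 Hz]: 80 Hz, 100 Hz, 140 Hz.

80 Hz, 100 Hz, 140 Hz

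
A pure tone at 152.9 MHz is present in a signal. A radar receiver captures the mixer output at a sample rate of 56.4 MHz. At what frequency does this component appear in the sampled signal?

152.9 MHz mod fs = 40.1 MHz.
40.1 MHz > fs/2 = 28.2 MHz, folds to fs − 40.1 MHz = 16.3 MHz.

16.3 MHz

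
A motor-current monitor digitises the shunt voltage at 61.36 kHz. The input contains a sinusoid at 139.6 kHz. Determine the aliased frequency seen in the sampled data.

16.88 kHz

139.6 kHz mod fs = 16.88 kHz.
16.88 kHz ≤ fs/2 = 30.68 kHz, appears at 16.88 kHz.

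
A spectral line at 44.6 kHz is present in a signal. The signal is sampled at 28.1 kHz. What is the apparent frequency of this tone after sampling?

11.6 kHz

44.6 kHz mod fs = 16.5 kHz.
16.5 kHz > fs/2 = 14.05 kHz, folds to fs − 16.5 kHz = 11.6 kHz.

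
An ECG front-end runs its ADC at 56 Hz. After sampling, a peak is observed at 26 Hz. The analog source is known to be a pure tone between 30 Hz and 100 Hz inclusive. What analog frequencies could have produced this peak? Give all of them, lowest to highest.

30 Hz, 82 Hz, 86 Hz

Frequencies that alias to 26 Hz are k·fs ± 26 Hz for integer k ≥ 0.
k=0: 26 Hz.
k=1: 30 Hz, 82 Hz.
k=2: 86 Hz, 138 Hz.
k=3: 142 Hz, 194 Hz.
Within [30 Hz, 100 Hz]: 30 Hz, 82 Hz, 86 Hz.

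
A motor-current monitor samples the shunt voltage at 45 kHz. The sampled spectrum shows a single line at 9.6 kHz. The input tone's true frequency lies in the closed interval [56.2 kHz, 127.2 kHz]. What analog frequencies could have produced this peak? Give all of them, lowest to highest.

80.4 kHz, 99.6 kHz, 125.4 kHz

Frequencies that alias to 9.6 kHz are k·fs ± 9.6 kHz for integer k ≥ 0.
k=0: 9.6 kHz.
k=1: 35.4 kHz, 54.6 kHz.
k=2: 80.4 kHz, 99.6 kHz.
k=3: 125.4 kHz, 144.6 kHz.
k=4: 170.4 kHz, 189.6 kHz.
Within [56.2 kHz, 127.2 kHz]: 80.4 kHz, 99.6 kHz, 125.4 kHz.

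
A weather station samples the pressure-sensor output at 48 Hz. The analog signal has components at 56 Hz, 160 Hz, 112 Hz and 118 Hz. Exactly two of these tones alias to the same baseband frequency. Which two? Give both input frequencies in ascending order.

112 Hz, 160 Hz

fs/2 = 24 Hz.
56 Hz mod fs = 8 Hz.
8 Hz ≤ fs/2 = 24 Hz, appears at 8 Hz.
160 Hz mod fs = 16 Hz.
16 Hz ≤ fs/2 = 24 Hz, appears at 16 Hz.
112 Hz mod fs = 16 Hz.
16 Hz ≤ fs/2 = 24 Hz, appears at 16 Hz.
118 Hz mod fs = 22 Hz.
22 Hz ≤ fs/2 = 24 Hz, appears at 22 Hz.
112 Hz and 160 Hz both map to 16 Hz.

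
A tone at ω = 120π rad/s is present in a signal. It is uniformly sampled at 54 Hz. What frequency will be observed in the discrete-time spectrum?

6 Hz

ω = 120π rad/s → f = ω/(2π) = 60 Hz.
60 Hz mod fs = 6 Hz.
6 Hz ≤ fs/2 = 27 Hz, appears at 6 Hz.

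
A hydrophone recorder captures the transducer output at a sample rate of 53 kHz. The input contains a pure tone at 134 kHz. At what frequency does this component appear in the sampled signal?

25 kHz

134 kHz mod fs = 28 kHz.
28 kHz > fs/2 = 26.5 kHz, folds to fs − 28 kHz = 25 kHz.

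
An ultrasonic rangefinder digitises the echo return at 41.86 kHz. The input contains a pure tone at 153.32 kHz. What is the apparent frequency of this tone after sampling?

153.32 kHz mod fs = 27.74 kHz.
27.74 kHz > fs/2 = 20.93 kHz, folds to fs − 27.74 kHz = 14.12 kHz.

14.12 kHz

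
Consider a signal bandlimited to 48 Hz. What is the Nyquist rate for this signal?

96 Hz

Nyquist rate = 2 × 48 Hz = 96 Hz.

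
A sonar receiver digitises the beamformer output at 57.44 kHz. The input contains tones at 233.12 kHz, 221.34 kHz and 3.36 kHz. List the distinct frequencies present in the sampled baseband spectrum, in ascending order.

fs/2 = 28.72 kHz.
233.12 kHz mod fs = 3.36 kHz.
3.36 kHz ≤ fs/2 = 28.72 kHz, appears at 3.36 kHz.
221.34 kHz mod fs = 49.02 kHz.
49.02 kHz > fs/2 = 28.72 kHz, folds to fs − 49.02 kHz = 8.42 kHz.
3.36 kHz ≤ fs/2 = 28.72 kHz, passes unchanged.
Distinct values: {3.36 kHz, 8.42 kHz}.

3.36 kHz, 8.42 kHz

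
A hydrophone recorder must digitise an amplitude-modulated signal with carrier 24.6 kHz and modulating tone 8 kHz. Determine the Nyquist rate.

AM sidebands sit at fc ± fm = 16.6 kHz and 32.6 kHz.
Highest-frequency component: 32.6 kHz.
Nyquist rate = 2 × 32.6 kHz = 65.2 kHz.

65.2 kHz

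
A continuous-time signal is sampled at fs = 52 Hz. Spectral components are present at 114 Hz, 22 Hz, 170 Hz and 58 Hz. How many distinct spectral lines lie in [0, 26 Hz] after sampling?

4

fs/2 = 26 Hz.
114 Hz mod fs = 10 Hz.
10 Hz ≤ fs/2 = 26 Hz, appears at 10 Hz.
22 Hz ≤ fs/2 = 26 Hz, passes unchanged.
170 Hz mod fs = 14 Hz.
14 Hz ≤ fs/2 = 26 Hz, appears at 14 Hz.
58 Hz mod fs = 6 Hz.
6 Hz ≤ fs/2 = 26 Hz, appears at 6 Hz.
Distinct values: {6 Hz, 10 Hz, 14 Hz, 22 Hz} → 4.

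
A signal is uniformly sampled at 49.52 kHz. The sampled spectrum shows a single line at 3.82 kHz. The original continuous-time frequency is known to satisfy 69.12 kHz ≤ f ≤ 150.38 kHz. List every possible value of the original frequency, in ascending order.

Frequencies that alias to 3.82 kHz are k·fs ± 3.82 kHz for integer k ≥ 0.
k=0: 3.82 kHz.
k=1: 45.7 kHz, 53.34 kHz.
k=2: 95.22 kHz, 102.86 kHz.
k=3: 144.74 kHz, 152.38 kHz.
k=4: 194.26 kHz, 201.9 kHz.
Within [69.12 kHz, 150.38 kHz]: 95.22 kHz, 102.86 kHz, 144.74 kHz.

95.22 kHz, 102.86 kHz, 144.74 kHz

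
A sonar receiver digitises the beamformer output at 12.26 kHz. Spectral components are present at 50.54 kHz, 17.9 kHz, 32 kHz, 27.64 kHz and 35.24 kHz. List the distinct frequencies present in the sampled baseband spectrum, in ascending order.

1.5 kHz, 1.54 kHz, 3.12 kHz, 4.78 kHz, 5.64 kHz

fs/2 = 6.13 kHz.
50.54 kHz mod fs = 1.5 kHz.
1.5 kHz ≤ fs/2 = 6.13 kHz, appears at 1.5 kHz.
17.9 kHz mod fs = 5.64 kHz.
5.64 kHz ≤ fs/2 = 6.13 kHz, appears at 5.64 kHz.
32 kHz mod fs = 7.48 kHz.
7.48 kHz > fs/2 = 6.13 kHz, folds to fs − 7.48 kHz = 4.78 kHz.
27.64 kHz mod fs = 3.12 kHz.
3.12 kHz ≤ fs/2 = 6.13 kHz, appears at 3.12 kHz.
35.24 kHz mod fs = 10.72 kHz.
10.72 kHz > fs/2 = 6.13 kHz, folds to fs − 10.72 kHz = 1.54 kHz.
Distinct values: {1.5 kHz, 1.54 kHz, 3.12 kHz, 4.78 kHz, 5.64 kHz}.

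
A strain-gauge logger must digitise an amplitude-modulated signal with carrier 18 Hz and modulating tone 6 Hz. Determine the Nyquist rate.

AM sidebands sit at fc ± fm = 12 Hz and 24 Hz.
Highest-frequency component: 24 Hz.
Nyquist rate = 2 × 24 Hz = 48 Hz.

48 Hz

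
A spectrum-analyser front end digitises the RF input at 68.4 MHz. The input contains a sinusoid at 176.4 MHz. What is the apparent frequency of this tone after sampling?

28.8 MHz

176.4 MHz mod fs = 39.6 MHz.
39.6 MHz > fs/2 = 34.2 MHz, folds to fs − 39.6 MHz = 28.8 MHz.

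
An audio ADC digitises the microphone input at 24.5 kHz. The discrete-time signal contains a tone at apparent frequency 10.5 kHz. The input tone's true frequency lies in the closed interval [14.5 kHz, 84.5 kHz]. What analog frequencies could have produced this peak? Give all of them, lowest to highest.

35 kHz, 38.5 kHz, 59.5 kHz, 63 kHz, 84 kHz

Frequencies that alias to 10.5 kHz are k·fs ± 10.5 kHz for integer k ≥ 0.
k=0: 10.5 kHz.
k=1: 14 kHz, 35 kHz.
k=2: 38.5 kHz, 59.5 kHz.
k=3: 63 kHz, 84 kHz.
k=4: 87.5 kHz, 108.5 kHz.
Within [14.5 kHz, 84.5 kHz]: 35 kHz, 38.5 kHz, 59.5 kHz, 63 kHz, 84 kHz.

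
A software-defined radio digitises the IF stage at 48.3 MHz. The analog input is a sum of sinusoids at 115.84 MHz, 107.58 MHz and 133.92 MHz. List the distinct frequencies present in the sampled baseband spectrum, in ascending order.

fs/2 = 24.15 MHz.
115.84 MHz mod fs = 19.24 MHz.
19.24 MHz ≤ fs/2 = 24.15 MHz, appears at 19.24 MHz.
107.58 MHz mod fs = 10.98 MHz.
10.98 MHz ≤ fs/2 = 24.15 MHz, appears at 10.98 MHz.
133.92 MHz mod fs = 37.32 MHz.
37.32 MHz > fs/2 = 24.15 MHz, folds to fs − 37.32 MHz = 10.98 MHz.
Distinct values: {10.98 MHz, 19.24 MHz}.

10.98 MHz, 19.24 MHz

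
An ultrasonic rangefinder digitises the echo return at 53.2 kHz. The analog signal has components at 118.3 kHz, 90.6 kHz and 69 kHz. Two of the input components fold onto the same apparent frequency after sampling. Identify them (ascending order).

69 kHz, 90.6 kHz

fs/2 = 26.6 kHz.
118.3 kHz mod fs = 11.9 kHz.
11.9 kHz ≤ fs/2 = 26.6 kHz, appears at 11.9 kHz.
90.6 kHz mod fs = 37.4 kHz.
37.4 kHz > fs/2 = 26.6 kHz, folds to fs − 37.4 kHz = 15.8 kHz.
69 kHz mod fs = 15.8 kHz.
15.8 kHz ≤ fs/2 = 26.6 kHz, appears at 15.8 kHz.
69 kHz and 90.6 kHz both map to 15.8 kHz.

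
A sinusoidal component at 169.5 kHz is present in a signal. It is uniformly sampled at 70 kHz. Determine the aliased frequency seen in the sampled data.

29.5 kHz

169.5 kHz mod fs = 29.5 kHz.
29.5 kHz ≤ fs/2 = 35 kHz, appears at 29.5 kHz.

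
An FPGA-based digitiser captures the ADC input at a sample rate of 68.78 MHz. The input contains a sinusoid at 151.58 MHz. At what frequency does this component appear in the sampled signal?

14.02 MHz

151.58 MHz mod fs = 14.02 MHz.
14.02 MHz ≤ fs/2 = 34.39 MHz, appears at 14.02 MHz.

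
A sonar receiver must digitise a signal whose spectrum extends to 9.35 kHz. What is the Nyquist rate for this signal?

Nyquist rate = 2 × 9.35 kHz = 18.7 kHz.

18.7 kHz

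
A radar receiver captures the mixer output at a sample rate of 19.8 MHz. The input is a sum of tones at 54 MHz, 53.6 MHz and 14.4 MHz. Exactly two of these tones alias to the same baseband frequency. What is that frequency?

fs/2 = 9.9 MHz.
54 MHz mod fs = 14.4 MHz.
14.4 MHz > fs/2 = 9.9 MHz, folds to fs − 14.4 MHz = 5.4 MHz.
53.6 MHz mod fs = 14 MHz.
14 MHz > fs/2 = 9.9 MHz, folds to fs − 14 MHz = 5.8 MHz.
14.4 MHz > fs/2 = 9.9 MHz, folds to fs − 14.4 MHz = 5.4 MHz.
14.4 MHz and 54 MHz both map to 5.4 MHz.

5.4 MHz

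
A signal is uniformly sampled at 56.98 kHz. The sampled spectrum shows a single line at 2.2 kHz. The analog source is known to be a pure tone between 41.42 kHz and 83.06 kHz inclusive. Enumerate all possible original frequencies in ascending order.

54.78 kHz, 59.18 kHz

Frequencies that alias to 2.2 kHz are k·fs ± 2.2 kHz for integer k ≥ 0.
k=0: 2.2 kHz.
k=1: 54.78 kHz, 59.18 kHz.
k=2: 111.76 kHz, 116.16 kHz.
Within [41.42 kHz, 83.06 kHz]: 54.78 kHz, 59.18 kHz.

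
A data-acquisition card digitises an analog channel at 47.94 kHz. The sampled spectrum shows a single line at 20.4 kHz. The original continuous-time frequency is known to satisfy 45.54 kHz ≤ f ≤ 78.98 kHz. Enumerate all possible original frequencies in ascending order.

Frequencies that alias to 20.4 kHz are k·fs ± 20.4 kHz for integer k ≥ 0.
k=0: 20.4 kHz.
k=1: 27.54 kHz, 68.34 kHz.
k=2: 75.48 kHz, 116.28 kHz.
k=3: 123.42 kHz, 164.22 kHz.
Within [45.54 kHz, 78.98 kHz]: 68.34 kHz, 75.48 kHz.

68.34 kHz, 75.48 kHz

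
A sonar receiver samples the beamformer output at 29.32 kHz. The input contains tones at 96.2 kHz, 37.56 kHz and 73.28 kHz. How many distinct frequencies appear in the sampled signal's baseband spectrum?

2

fs/2 = 14.66 kHz.
96.2 kHz mod fs = 8.24 kHz.
8.24 kHz ≤ fs/2 = 14.66 kHz, appears at 8.24 kHz.
37.56 kHz mod fs = 8.24 kHz.
8.24 kHz ≤ fs/2 = 14.66 kHz, appears at 8.24 kHz.
73.28 kHz mod fs = 14.64 kHz.
14.64 kHz ≤ fs/2 = 14.66 kHz, appears at 14.64 kHz.
Distinct values: {8.24 kHz, 14.64 kHz} → 2.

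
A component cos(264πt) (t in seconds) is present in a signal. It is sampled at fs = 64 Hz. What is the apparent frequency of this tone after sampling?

ω = 264π rad/s → f = ω/(2π) = 132 Hz.
132 Hz mod fs = 4 Hz.
4 Hz ≤ fs/2 = 32 Hz, appears at 4 Hz.

4 Hz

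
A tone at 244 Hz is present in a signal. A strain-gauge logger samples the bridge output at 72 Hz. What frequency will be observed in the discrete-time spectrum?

28 Hz

244 Hz mod fs = 28 Hz.
28 Hz ≤ fs/2 = 36 Hz, appears at 28 Hz.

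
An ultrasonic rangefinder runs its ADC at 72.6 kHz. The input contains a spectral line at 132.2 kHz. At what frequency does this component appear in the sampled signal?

132.2 kHz mod fs = 59.6 kHz.
59.6 kHz > fs/2 = 36.3 kHz, folds to fs − 59.6 kHz = 13 kHz.

13 kHz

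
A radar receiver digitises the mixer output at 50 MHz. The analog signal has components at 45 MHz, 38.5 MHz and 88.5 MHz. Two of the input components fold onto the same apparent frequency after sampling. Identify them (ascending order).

fs/2 = 25 MHz.
45 MHz > fs/2 = 25 MHz, folds to fs − 45 MHz = 5 MHz.
38.5 MHz > fs/2 = 25 MHz, folds to fs − 38.5 MHz = 11.5 MHz.
88.5 MHz mod fs = 38.5 MHz.
38.5 MHz > fs/2 = 25 MHz, folds to fs − 38.5 MHz = 11.5 MHz.
38.5 MHz and 88.5 MHz both map to 11.5 MHz.

38.5 MHz, 88.5 MHz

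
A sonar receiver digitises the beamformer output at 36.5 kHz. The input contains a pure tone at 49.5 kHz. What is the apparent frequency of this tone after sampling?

49.5 kHz mod fs = 13 kHz.
13 kHz ≤ fs/2 = 18.25 kHz, appears at 13 kHz.

13 kHz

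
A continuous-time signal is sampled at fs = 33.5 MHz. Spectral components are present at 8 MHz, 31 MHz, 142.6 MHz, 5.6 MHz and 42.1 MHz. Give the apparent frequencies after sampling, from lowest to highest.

fs/2 = 16.75 MHz.
8 MHz ≤ fs/2 = 16.75 MHz, passes unchanged.
31 MHz > fs/2 = 16.75 MHz, folds to fs − 31 MHz = 2.5 MHz.
142.6 MHz mod fs = 8.6 MHz.
8.6 MHz ≤ fs/2 = 16.75 MHz, appears at 8.6 MHz.
5.6 MHz ≤ fs/2 = 16.75 MHz, passes unchanged.
42.1 MHz mod fs = 8.6 MHz.
8.6 MHz ≤ fs/2 = 16.75 MHz, appears at 8.6 MHz.
Distinct values: {2.5 MHz, 5.6 MHz, 8 MHz, 8.6 MHz}.

2.5 MHz, 5.6 MHz, 8 MHz, 8.6 MHz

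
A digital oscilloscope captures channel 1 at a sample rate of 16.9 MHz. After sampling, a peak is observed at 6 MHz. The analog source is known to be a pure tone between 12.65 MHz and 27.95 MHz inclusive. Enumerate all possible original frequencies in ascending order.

Frequencies that alias to 6 MHz are k·fs ± 6 MHz for integer k ≥ 0.
k=0: 6 MHz.
k=1: 10.9 MHz, 22.9 MHz.
k=2: 27.8 MHz, 39.8 MHz.
k=3: 44.7 MHz, 56.7 MHz.
Within [12.65 MHz, 27.95 MHz]: 22.9 MHz, 27.8 MHz.

22.9 MHz, 27.8 MHz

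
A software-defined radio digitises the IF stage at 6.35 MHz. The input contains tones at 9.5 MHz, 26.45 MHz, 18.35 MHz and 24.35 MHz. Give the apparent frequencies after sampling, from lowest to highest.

fs/2 = 3.175 MHz.
9.5 MHz mod fs = 3.15 MHz.
3.15 MHz ≤ fs/2 = 3.175 MHz, appears at 3.15 MHz.
26.45 MHz mod fs = 1.05 MHz.
1.05 MHz ≤ fs/2 = 3.175 MHz, appears at 1.05 MHz.
18.35 MHz mod fs = 5.65 MHz.
5.65 MHz > fs/2 = 3.175 MHz, folds to fs − 5.65 MHz = 0.7 MHz.
24.35 MHz mod fs = 5.3 MHz.
5.3 MHz > fs/2 = 3.175 MHz, folds to fs − 5.3 MHz = 1.05 MHz.
Distinct values: {0.7 MHz, 1.05 MHz, 3.15 MHz}.

0.7 MHz, 1.05 MHz, 3.15 MHz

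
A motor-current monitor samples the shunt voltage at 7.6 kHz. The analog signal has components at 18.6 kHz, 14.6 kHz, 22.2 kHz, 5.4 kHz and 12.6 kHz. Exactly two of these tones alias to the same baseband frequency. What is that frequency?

0.6 kHz

fs/2 = 3.8 kHz.
18.6 kHz mod fs = 3.4 kHz.
3.4 kHz ≤ fs/2 = 3.8 kHz, appears at 3.4 kHz.
14.6 kHz mod fs = 7 kHz.
7 kHz > fs/2 = 3.8 kHz, folds to fs − 7 kHz = 0.6 kHz.
22.2 kHz mod fs = 7 kHz.
7 kHz > fs/2 = 3.8 kHz, folds to fs − 7 kHz = 0.6 kHz.
5.4 kHz > fs/2 = 3.8 kHz, folds to fs − 5.4 kHz = 2.2 kHz.
12.6 kHz mod fs = 5 kHz.
5 kHz > fs/2 = 3.8 kHz, folds to fs − 5 kHz = 2.6 kHz.
14.6 kHz and 22.2 kHz both map to 0.6 kHz.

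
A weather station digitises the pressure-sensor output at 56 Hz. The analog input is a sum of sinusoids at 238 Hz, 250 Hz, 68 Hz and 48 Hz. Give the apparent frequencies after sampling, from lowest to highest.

fs/2 = 28 Hz.
238 Hz mod fs = 14 Hz.
14 Hz ≤ fs/2 = 28 Hz, appears at 14 Hz.
250 Hz mod fs = 26 Hz.
26 Hz ≤ fs/2 = 28 Hz, appears at 26 Hz.
68 Hz mod fs = 12 Hz.
12 Hz ≤ fs/2 = 28 Hz, appears at 12 Hz.
48 Hz > fs/2 = 28 Hz, folds to fs − 48 Hz = 8 Hz.
Distinct values: {8 Hz, 12 Hz, 14 Hz, 26 Hz}.

8 Hz, 12 Hz, 14 Hz, 26 Hz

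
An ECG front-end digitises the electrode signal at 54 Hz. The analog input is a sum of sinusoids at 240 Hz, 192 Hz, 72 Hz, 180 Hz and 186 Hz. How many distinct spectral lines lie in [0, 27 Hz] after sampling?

fs/2 = 27 Hz.
240 Hz mod fs = 24 Hz.
24 Hz ≤ fs/2 = 27 Hz, appears at 24 Hz.
192 Hz mod fs = 30 Hz.
30 Hz > fs/2 = 27 Hz, folds to fs − 30 Hz = 24 Hz.
72 Hz mod fs = 18 Hz.
18 Hz ≤ fs/2 = 27 Hz, appears at 18 Hz.
180 Hz mod fs = 18 Hz.
18 Hz ≤ fs/2 = 27 Hz, appears at 18 Hz.
186 Hz mod fs = 24 Hz.
24 Hz ≤ fs/2 = 27 Hz, appears at 24 Hz.
Distinct values: {18 Hz, 24 Hz} → 2.

2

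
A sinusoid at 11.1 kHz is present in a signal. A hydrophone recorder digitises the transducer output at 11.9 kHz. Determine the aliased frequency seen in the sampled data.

0.8 kHz

11.1 kHz > fs/2 = 5.95 kHz, folds to fs − 11.1 kHz = 0.8 kHz.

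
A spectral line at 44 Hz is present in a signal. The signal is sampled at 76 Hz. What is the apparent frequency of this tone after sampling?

32 Hz

44 Hz > fs/2 = 38 Hz, folds to fs − 44 Hz = 32 Hz.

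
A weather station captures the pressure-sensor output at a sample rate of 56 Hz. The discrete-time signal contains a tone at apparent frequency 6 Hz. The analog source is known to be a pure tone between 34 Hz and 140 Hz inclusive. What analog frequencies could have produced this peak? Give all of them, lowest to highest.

50 Hz, 62 Hz, 106 Hz, 118 Hz

Frequencies that alias to 6 Hz are k·fs ± 6 Hz for integer k ≥ 0.
k=0: 6 Hz.
k=1: 50 Hz, 62 Hz.
k=2: 106 Hz, 118 Hz.
k=3: 162 Hz, 174 Hz.
Within [34 Hz, 140 Hz]: 50 Hz, 62 Hz, 106 Hz, 118 Hz.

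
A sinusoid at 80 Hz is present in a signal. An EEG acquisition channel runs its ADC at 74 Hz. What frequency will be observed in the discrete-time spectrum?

80 Hz mod fs = 6 Hz.
6 Hz ≤ fs/2 = 37 Hz, appears at 6 Hz.

6 Hz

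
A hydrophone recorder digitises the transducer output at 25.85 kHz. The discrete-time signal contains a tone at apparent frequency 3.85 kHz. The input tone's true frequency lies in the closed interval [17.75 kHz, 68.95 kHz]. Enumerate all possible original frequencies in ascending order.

Frequencies that alias to 3.85 kHz are k·fs ± 3.85 kHz for integer k ≥ 0.
k=0: 3.85 kHz.
k=1: 22 kHz, 29.7 kHz.
k=2: 47.85 kHz, 55.55 kHz.
k=3: 73.7 kHz, 81.4 kHz.
Within [17.75 kHz, 68.95 kHz]: 22 kHz, 29.7 kHz, 47.85 kHz, 55.55 kHz.

22 kHz, 29.7 kHz, 47.85 kHz, 55.55 kHz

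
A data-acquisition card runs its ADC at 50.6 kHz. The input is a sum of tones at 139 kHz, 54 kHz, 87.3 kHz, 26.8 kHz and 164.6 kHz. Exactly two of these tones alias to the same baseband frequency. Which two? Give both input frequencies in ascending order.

139 kHz, 164.6 kHz

fs/2 = 25.3 kHz.
139 kHz mod fs = 37.8 kHz.
37.8 kHz > fs/2 = 25.3 kHz, folds to fs − 37.8 kHz = 12.8 kHz.
54 kHz mod fs = 3.4 kHz.
3.4 kHz ≤ fs/2 = 25.3 kHz, appears at 3.4 kHz.
87.3 kHz mod fs = 36.7 kHz.
36.7 kHz > fs/2 = 25.3 kHz, folds to fs − 36.7 kHz = 13.9 kHz.
26.8 kHz > fs/2 = 25.3 kHz, folds to fs − 26.8 kHz = 23.8 kHz.
164.6 kHz mod fs = 12.8 kHz.
12.8 kHz ≤ fs/2 = 25.3 kHz, appears at 12.8 kHz.
139 kHz and 164.6 kHz both map to 12.8 kHz.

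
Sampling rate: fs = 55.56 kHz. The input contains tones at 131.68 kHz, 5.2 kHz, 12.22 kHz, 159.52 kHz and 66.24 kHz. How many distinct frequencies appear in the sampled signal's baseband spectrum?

fs/2 = 27.78 kHz.
131.68 kHz mod fs = 20.56 kHz.
20.56 kHz ≤ fs/2 = 27.78 kHz, appears at 20.56 kHz.
5.2 kHz ≤ fs/2 = 27.78 kHz, passes unchanged.
12.22 kHz ≤ fs/2 = 27.78 kHz, passes unchanged.
159.52 kHz mod fs = 48.4 kHz.
48.4 kHz > fs/2 = 27.78 kHz, folds to fs − 48.4 kHz = 7.16 kHz.
66.24 kHz mod fs = 10.68 kHz.
10.68 kHz ≤ fs/2 = 27.78 kHz, appears at 10.68 kHz.
Distinct values: {5.2 kHz, 7.16 kHz, 10.68 kHz, 12.22 kHz, 20.56 kHz} → 5.

5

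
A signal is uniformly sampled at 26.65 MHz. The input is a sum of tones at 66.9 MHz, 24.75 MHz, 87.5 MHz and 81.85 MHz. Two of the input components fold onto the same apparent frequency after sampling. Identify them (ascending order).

24.75 MHz, 81.85 MHz

fs/2 = 13.325 MHz.
66.9 MHz mod fs = 13.6 MHz.
13.6 MHz > fs/2 = 13.325 MHz, folds to fs − 13.6 MHz = 13.05 MHz.
24.75 MHz > fs/2 = 13.325 MHz, folds to fs − 24.75 MHz = 1.9 MHz.
87.5 MHz mod fs = 7.55 MHz.
7.55 MHz ≤ fs/2 = 13.325 MHz, appears at 7.55 MHz.
81.85 MHz mod fs = 1.9 MHz.
1.9 MHz ≤ fs/2 = 13.325 MHz, appears at 1.9 MHz.
24.75 MHz and 81.85 MHz both map to 1.9 MHz.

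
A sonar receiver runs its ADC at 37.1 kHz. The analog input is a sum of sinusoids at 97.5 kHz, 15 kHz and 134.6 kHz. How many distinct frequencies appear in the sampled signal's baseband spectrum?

fs/2 = 18.55 kHz.
97.5 kHz mod fs = 23.3 kHz.
23.3 kHz > fs/2 = 18.55 kHz, folds to fs − 23.3 kHz = 13.8 kHz.
15 kHz ≤ fs/2 = 18.55 kHz, passes unchanged.
134.6 kHz mod fs = 23.3 kHz.
23.3 kHz > fs/2 = 18.55 kHz, folds to fs − 23.3 kHz = 13.8 kHz.
Distinct values: {13.8 kHz, 15 kHz} → 2.

2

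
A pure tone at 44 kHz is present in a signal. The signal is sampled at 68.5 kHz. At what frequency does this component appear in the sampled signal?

44 kHz > fs/2 = 34.25 kHz, folds to fs − 44 kHz = 24.5 kHz.

24.5 kHz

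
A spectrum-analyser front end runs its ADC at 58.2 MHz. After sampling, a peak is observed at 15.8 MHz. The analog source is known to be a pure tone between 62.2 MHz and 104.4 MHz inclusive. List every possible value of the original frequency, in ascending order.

Frequencies that alias to 15.8 MHz are k·fs ± 15.8 MHz for integer k ≥ 0.
k=0: 15.8 MHz.
k=1: 42.4 MHz, 74 MHz.
k=2: 100.6 MHz, 132.2 MHz.
k=3: 158.8 MHz, 190.4 MHz.
Within [62.2 MHz, 104.4 MHz]: 74 MHz, 100.6 MHz.

74 MHz, 100.6 MHz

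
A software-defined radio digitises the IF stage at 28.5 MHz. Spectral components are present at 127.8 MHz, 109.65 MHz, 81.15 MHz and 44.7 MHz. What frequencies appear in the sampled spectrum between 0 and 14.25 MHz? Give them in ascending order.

4.35 MHz, 12.3 MHz, 13.8 MHz

fs/2 = 14.25 MHz.
127.8 MHz mod fs = 13.8 MHz.
13.8 MHz ≤ fs/2 = 14.25 MHz, appears at 13.8 MHz.
109.65 MHz mod fs = 24.15 MHz.
24.15 MHz > fs/2 = 14.25 MHz, folds to fs − 24.15 MHz = 4.35 MHz.
81.15 MHz mod fs = 24.15 MHz.
24.15 MHz > fs/2 = 14.25 MHz, folds to fs − 24.15 MHz = 4.35 MHz.
44.7 MHz mod fs = 16.2 MHz.
16.2 MHz > fs/2 = 14.25 MHz, folds to fs − 16.2 MHz = 12.3 MHz.
Distinct values: {4.35 MHz, 12.3 MHz, 13.8 MHz}.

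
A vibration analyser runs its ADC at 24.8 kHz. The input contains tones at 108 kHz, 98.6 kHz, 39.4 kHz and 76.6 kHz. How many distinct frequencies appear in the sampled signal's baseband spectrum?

fs/2 = 12.4 kHz.
108 kHz mod fs = 8.8 kHz.
8.8 kHz ≤ fs/2 = 12.4 kHz, appears at 8.8 kHz.
98.6 kHz mod fs = 24.2 kHz.
24.2 kHz > fs/2 = 12.4 kHz, folds to fs − 24.2 kHz = 0.6 kHz.
39.4 kHz mod fs = 14.6 kHz.
14.6 kHz > fs/2 = 12.4 kHz, folds to fs − 14.6 kHz = 10.2 kHz.
76.6 kHz mod fs = 2.2 kHz.
2.2 kHz ≤ fs/2 = 12.4 kHz, appears at 2.2 kHz.
Distinct values: {0.6 kHz, 2.2 kHz, 8.8 kHz, 10.2 kHz} → 4.

4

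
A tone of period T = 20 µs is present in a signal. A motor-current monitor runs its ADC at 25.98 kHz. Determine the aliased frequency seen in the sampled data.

1.96 kHz

T = 20 µs → f = 1/T = 50 kHz.
50 kHz mod fs = 24.02 kHz.
24.02 kHz > fs/2 = 12.99 kHz, folds to fs − 24.02 kHz = 1.96 kHz.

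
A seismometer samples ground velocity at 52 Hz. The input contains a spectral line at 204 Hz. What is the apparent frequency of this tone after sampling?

4 Hz

204 Hz mod fs = 48 Hz.
48 Hz > fs/2 = 26 Hz, folds to fs − 48 Hz = 4 Hz.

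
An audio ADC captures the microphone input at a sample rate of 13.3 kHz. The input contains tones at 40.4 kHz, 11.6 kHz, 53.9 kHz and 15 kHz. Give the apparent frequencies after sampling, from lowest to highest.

0.5 kHz, 0.7 kHz, 1.7 kHz

fs/2 = 6.65 kHz.
40.4 kHz mod fs = 0.5 kHz.
0.5 kHz ≤ fs/2 = 6.65 kHz, appears at 0.5 kHz.
11.6 kHz > fs/2 = 6.65 kHz, folds to fs − 11.6 kHz = 1.7 kHz.
53.9 kHz mod fs = 0.7 kHz.
0.7 kHz ≤ fs/2 = 6.65 kHz, appears at 0.7 kHz.
15 kHz mod fs = 1.7 kHz.
1.7 kHz ≤ fs/2 = 6.65 kHz, appears at 1.7 kHz.
Distinct values: {0.5 kHz, 0.7 kHz, 1.7 kHz}.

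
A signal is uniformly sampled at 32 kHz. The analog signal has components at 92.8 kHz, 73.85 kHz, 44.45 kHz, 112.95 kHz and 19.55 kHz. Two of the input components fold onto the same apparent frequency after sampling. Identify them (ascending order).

19.55 kHz, 44.45 kHz

fs/2 = 16 kHz.
92.8 kHz mod fs = 28.8 kHz.
28.8 kHz > fs/2 = 16 kHz, folds to fs − 28.8 kHz = 3.2 kHz.
73.85 kHz mod fs = 9.85 kHz.
9.85 kHz ≤ fs/2 = 16 kHz, appears at 9.85 kHz.
44.45 kHz mod fs = 12.45 kHz.
12.45 kHz ≤ fs/2 = 16 kHz, appears at 12.45 kHz.
112.95 kHz mod fs = 16.95 kHz.
16.95 kHz > fs/2 = 16 kHz, folds to fs − 16.95 kHz = 15.05 kHz.
19.55 kHz > fs/2 = 16 kHz, folds to fs − 19.55 kHz = 12.45 kHz.
19.55 kHz and 44.45 kHz both map to 12.45 kHz.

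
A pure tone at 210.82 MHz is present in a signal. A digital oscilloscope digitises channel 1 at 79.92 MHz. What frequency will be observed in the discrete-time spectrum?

210.82 MHz mod fs = 50.98 MHz.
50.98 MHz > fs/2 = 39.96 MHz, folds to fs − 50.98 MHz = 28.94 MHz.

28.94 MHz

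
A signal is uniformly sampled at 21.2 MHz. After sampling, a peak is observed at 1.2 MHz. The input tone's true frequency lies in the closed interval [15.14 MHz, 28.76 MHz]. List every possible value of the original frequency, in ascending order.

20 MHz, 22.4 MHz

Frequencies that alias to 1.2 MHz are k·fs ± 1.2 MHz for integer k ≥ 0.
k=0: 1.2 MHz.
k=1: 20 MHz, 22.4 MHz.
k=2: 41.2 MHz, 43.6 MHz.
Within [15.14 MHz, 28.76 MHz]: 20 MHz, 22.4 MHz.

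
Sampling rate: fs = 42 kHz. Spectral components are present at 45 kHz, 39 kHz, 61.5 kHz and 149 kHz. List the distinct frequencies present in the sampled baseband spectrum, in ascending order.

fs/2 = 21 kHz.
45 kHz mod fs = 3 kHz.
3 kHz ≤ fs/2 = 21 kHz, appears at 3 kHz.
39 kHz > fs/2 = 21 kHz, folds to fs − 39 kHz = 3 kHz.
61.5 kHz mod fs = 19.5 kHz.
19.5 kHz ≤ fs/2 = 21 kHz, appears at 19.5 kHz.
149 kHz mod fs = 23 kHz.
23 kHz > fs/2 = 21 kHz, folds to fs − 23 kHz = 19 kHz.
Distinct values: {3 kHz, 19 kHz, 19.5 kHz}.

3 kHz, 19 kHz, 19.5 kHz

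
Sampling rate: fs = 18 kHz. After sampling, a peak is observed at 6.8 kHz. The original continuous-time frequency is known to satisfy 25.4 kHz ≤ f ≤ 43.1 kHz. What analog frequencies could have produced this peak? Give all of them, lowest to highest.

Frequencies that alias to 6.8 kHz are k·fs ± 6.8 kHz for integer k ≥ 0.
k=0: 6.8 kHz.
k=1: 11.2 kHz, 24.8 kHz.
k=2: 29.2 kHz, 42.8 kHz.
k=3: 47.2 kHz, 60.8 kHz.
Within [25.4 kHz, 43.1 kHz]: 29.2 kHz, 42.8 kHz.

29.2 kHz, 42.8 kHz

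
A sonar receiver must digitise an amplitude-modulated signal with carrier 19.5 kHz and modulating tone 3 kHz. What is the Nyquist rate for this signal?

AM sidebands sit at fc ± fm = 16.5 kHz and 22.5 kHz.
Highest-frequency component: 22.5 kHz.
Nyquist rate = 2 × 22.5 kHz = 45 kHz.

45 kHz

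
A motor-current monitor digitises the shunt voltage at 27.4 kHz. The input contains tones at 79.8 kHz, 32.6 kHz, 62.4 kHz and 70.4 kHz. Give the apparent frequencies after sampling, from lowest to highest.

2.4 kHz, 5.2 kHz, 7.6 kHz, 11.8 kHz

fs/2 = 13.7 kHz.
79.8 kHz mod fs = 25 kHz.
25 kHz > fs/2 = 13.7 kHz, folds to fs − 25 kHz = 2.4 kHz.
32.6 kHz mod fs = 5.2 kHz.
5.2 kHz ≤ fs/2 = 13.7 kHz, appears at 5.2 kHz.
62.4 kHz mod fs = 7.6 kHz.
7.6 kHz ≤ fs/2 = 13.7 kHz, appears at 7.6 kHz.
70.4 kHz mod fs = 15.6 kHz.
15.6 kHz > fs/2 = 13.7 kHz, folds to fs − 15.6 kHz = 11.8 kHz.
Distinct values: {2.4 kHz, 5.2 kHz, 7.6 kHz, 11.8 kHz}.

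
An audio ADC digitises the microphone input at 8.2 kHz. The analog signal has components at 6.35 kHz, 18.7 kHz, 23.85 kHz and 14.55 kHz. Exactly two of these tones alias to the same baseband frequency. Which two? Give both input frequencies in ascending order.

6.35 kHz, 14.55 kHz

fs/2 = 4.1 kHz.
6.35 kHz > fs/2 = 4.1 kHz, folds to fs − 6.35 kHz = 1.85 kHz.
18.7 kHz mod fs = 2.3 kHz.
2.3 kHz ≤ fs/2 = 4.1 kHz, appears at 2.3 kHz.
23.85 kHz mod fs = 7.45 kHz.
7.45 kHz > fs/2 = 4.1 kHz, folds to fs − 7.45 kHz = 0.75 kHz.
14.55 kHz mod fs = 6.35 kHz.
6.35 kHz > fs/2 = 4.1 kHz, folds to fs − 6.35 kHz = 1.85 kHz.
6.35 kHz and 14.55 kHz both map to 1.85 kHz.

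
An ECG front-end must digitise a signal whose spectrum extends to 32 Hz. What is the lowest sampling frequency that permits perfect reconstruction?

64 Hz

Nyquist rate = 2 × 32 Hz = 64 Hz.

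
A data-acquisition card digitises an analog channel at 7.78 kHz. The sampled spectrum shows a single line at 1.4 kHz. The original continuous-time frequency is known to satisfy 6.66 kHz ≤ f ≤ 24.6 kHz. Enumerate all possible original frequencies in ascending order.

9.18 kHz, 14.16 kHz, 16.96 kHz, 21.94 kHz

Frequencies that alias to 1.4 kHz are k·fs ± 1.4 kHz for integer k ≥ 0.
k=0: 1.4 kHz.
k=1: 6.38 kHz, 9.18 kHz.
k=2: 14.16 kHz, 16.96 kHz.
k=3: 21.94 kHz, 24.74 kHz.
k=4: 29.72 kHz, 32.52 kHz.
Within [6.66 kHz, 24.6 kHz]: 9.18 kHz, 14.16 kHz, 16.96 kHz, 21.94 kHz.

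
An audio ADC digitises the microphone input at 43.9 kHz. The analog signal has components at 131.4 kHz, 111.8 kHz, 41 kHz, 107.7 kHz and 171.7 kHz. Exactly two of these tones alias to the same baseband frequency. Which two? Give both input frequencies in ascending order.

107.7 kHz, 111.8 kHz

fs/2 = 21.95 kHz.
131.4 kHz mod fs = 43.6 kHz.
43.6 kHz > fs/2 = 21.95 kHz, folds to fs − 43.6 kHz = 0.3 kHz.
111.8 kHz mod fs = 24 kHz.
24 kHz > fs/2 = 21.95 kHz, folds to fs − 24 kHz = 19.9 kHz.
41 kHz > fs/2 = 21.95 kHz, folds to fs − 41 kHz = 2.9 kHz.
107.7 kHz mod fs = 19.9 kHz.
19.9 kHz ≤ fs/2 = 21.95 kHz, appears at 19.9 kHz.
171.7 kHz mod fs = 40 kHz.
40 kHz > fs/2 = 21.95 kHz, folds to fs − 40 kHz = 3.9 kHz.
107.7 kHz and 111.8 kHz both map to 19.9 kHz.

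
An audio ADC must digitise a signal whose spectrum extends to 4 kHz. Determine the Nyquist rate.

Nyquist rate = 2 × 4 kHz = 8 kHz.

8 kHz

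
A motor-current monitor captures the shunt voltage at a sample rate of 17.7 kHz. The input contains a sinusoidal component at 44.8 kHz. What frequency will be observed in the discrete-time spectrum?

8.3 kHz

44.8 kHz mod fs = 9.4 kHz.
9.4 kHz > fs/2 = 8.85 kHz, folds to fs − 9.4 kHz = 8.3 kHz.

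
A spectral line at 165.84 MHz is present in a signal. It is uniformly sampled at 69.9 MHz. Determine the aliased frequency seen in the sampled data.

165.84 MHz mod fs = 26.04 MHz.
26.04 MHz ≤ fs/2 = 34.95 MHz, appears at 26.04 MHz.

26.04 MHz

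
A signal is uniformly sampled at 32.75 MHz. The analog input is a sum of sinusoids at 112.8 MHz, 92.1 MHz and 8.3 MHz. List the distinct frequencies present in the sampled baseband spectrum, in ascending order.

fs/2 = 16.375 MHz.
112.8 MHz mod fs = 14.55 MHz.
14.55 MHz ≤ fs/2 = 16.375 MHz, appears at 14.55 MHz.
92.1 MHz mod fs = 26.6 MHz.
26.6 MHz > fs/2 = 16.375 MHz, folds to fs − 26.6 MHz = 6.15 MHz.
8.3 MHz ≤ fs/2 = 16.375 MHz, passes unchanged.
Distinct values: {6.15 MHz, 8.3 MHz, 14.55 MHz}.

6.15 MHz, 8.3 MHz, 14.55 MHz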